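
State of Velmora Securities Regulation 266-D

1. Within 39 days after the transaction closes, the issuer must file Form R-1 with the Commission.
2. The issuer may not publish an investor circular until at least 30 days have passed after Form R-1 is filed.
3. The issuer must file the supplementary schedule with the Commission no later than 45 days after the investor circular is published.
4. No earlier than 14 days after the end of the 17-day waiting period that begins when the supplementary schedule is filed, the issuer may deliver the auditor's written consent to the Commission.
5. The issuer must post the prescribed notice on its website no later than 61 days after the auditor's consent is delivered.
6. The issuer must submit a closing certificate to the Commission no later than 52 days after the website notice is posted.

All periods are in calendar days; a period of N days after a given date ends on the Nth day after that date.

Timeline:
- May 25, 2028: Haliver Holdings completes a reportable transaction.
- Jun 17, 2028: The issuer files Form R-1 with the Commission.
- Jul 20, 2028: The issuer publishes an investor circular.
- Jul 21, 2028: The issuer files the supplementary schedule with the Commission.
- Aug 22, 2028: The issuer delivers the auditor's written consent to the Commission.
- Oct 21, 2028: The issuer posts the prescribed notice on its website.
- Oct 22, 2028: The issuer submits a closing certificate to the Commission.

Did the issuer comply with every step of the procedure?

Step 1 — counting 39 days from May 25, 2028 (when the transaction closes) gives a deadline of Jul 3, 2028; Jun 17, 2028 is within that limit.
Step 2 — must wait 30 days from Jun 17, 2028 (when Form R-1 is filed), so not before Jul 17, 2028; done Jul 20, 2028 — permitted.
Step 3 — counting 45 days from Jul 20, 2028 (when the investor circular is published) gives a deadline of Sep 3, 2028; done Jul 21, 2028 — timely.
Step 4 — must wait 14 days from Aug 7, 2028 (end of the 17-day waiting period, which began when the supplementary schedule is filed on Jul 21, 2028), so not before Aug 21, 2028; done Aug 22, 2028, after the minimum wait.
Step 5 — counting 61 days from Aug 22, 2028 (when the auditor's consent is delivered) gives a deadline of Oct 22, 2028; done Oct 21, 2028 — timely.
Step 6 — counting 52 days from Oct 21, 2028 (when the website notice is posted) gives a deadline of Dec 12, 2028; Oct 22, 2028 is within that limit.

Yes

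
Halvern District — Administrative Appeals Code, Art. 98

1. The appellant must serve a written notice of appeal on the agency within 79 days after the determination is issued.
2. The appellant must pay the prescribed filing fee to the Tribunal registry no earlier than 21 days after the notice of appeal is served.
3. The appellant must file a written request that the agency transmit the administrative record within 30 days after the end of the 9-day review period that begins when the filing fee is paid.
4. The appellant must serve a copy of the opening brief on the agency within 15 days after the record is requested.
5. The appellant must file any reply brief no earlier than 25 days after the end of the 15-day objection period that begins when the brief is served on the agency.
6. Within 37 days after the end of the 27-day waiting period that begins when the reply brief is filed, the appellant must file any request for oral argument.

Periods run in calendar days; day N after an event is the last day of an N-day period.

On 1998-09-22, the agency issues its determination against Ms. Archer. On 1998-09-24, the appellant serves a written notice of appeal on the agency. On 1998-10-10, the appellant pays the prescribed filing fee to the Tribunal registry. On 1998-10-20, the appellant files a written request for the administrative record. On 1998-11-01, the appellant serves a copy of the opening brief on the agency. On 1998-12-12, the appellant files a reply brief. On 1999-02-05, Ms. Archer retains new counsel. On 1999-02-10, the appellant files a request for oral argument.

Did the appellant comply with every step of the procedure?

No

(1) due by 1998-09-22 + 79 days = 1998-12-10; done 1998-09-24 — timely.
(2) permitted from 1998-09-24 + 21 days = 1998-10-15 onward; acted on 1998-10-10, 5 days prematurely.
The analysis stops there.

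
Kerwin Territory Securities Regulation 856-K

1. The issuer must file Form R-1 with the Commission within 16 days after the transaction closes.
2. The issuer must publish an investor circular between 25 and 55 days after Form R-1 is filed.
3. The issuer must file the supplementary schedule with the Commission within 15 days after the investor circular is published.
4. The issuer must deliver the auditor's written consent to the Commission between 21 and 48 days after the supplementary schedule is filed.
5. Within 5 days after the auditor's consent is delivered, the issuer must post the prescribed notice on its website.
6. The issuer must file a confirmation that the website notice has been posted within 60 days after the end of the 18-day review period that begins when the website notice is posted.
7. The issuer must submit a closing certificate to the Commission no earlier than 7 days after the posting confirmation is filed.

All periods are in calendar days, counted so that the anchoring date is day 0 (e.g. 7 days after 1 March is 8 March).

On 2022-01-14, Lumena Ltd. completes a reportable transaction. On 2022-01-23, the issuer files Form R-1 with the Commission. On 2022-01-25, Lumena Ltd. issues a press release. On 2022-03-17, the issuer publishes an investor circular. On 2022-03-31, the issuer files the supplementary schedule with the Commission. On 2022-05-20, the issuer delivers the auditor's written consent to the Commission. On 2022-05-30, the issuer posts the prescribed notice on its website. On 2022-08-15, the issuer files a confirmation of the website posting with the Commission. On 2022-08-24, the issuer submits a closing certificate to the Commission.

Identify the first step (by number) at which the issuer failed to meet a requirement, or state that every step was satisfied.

Step 4

Step 1 — counting 16 days from 2022-01-14 (when the transaction closes) gives a deadline of 2022-01-30; done 2022-01-23 — timely.
Step 2 — 25 and 55 days from 2022-01-23 (when Form R-1 is filed) are 2022-02-17 and 2022-03-19 respectively; done 2022-03-17 — within the window.
Step 3 — counting 15 days from 2022-03-17 (when the investor circular is published) gives a deadline of 2022-04-01; done 2022-03-31 — timely.
Step 4 — 21 and 48 days from 2022-03-31 (when the supplementary schedule is filed) are 2022-04-21 and 2022-05-18 respectively; 2022-05-20 is 2 days past the end of the window.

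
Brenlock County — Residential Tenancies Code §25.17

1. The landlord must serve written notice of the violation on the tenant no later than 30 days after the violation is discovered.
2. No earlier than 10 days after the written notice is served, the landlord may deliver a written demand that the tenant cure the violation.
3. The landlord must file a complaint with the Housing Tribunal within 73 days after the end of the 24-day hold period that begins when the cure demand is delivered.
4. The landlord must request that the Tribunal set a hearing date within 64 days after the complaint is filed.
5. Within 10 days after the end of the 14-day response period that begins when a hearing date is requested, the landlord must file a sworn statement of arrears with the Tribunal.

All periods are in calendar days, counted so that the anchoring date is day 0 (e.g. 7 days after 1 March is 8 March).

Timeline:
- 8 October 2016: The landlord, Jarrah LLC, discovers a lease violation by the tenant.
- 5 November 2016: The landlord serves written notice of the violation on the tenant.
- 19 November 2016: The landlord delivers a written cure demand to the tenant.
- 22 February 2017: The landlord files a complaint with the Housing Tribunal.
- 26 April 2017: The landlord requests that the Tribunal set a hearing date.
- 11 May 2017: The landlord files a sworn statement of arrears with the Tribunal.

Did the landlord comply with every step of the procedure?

Step 1 — counting 30 days from 8 October 2016 (when the violation is discovered) gives a deadline of 7 November 2016; 5 November 2016 is within that limit.
Step 2 — must wait 10 days from 5 November 2016 (when the written notice is served), so not before 15 November 2016; done 19 November 2016, after the minimum wait.
Step 3 — counting 73 days from 13 December 2016 (end of the 24-day hold period, which began when the cure demand is delivered on 19 November 2016) gives a deadline of 24 February 2017; done 22 February 2017 — timely.
Step 4 — counting 64 days from 22 February 2017 (when the complaint is filed) gives a deadline of 27 April 2017; done 26 April 2017 — timely.
Step 5 — counting 10 days from 10 May 2017 (end of the 14-day response period, which began when a hearing date is requested on 26 April 2017) gives a deadline of 20 May 2017; completed 11 May 2017, before the deadline.

Yes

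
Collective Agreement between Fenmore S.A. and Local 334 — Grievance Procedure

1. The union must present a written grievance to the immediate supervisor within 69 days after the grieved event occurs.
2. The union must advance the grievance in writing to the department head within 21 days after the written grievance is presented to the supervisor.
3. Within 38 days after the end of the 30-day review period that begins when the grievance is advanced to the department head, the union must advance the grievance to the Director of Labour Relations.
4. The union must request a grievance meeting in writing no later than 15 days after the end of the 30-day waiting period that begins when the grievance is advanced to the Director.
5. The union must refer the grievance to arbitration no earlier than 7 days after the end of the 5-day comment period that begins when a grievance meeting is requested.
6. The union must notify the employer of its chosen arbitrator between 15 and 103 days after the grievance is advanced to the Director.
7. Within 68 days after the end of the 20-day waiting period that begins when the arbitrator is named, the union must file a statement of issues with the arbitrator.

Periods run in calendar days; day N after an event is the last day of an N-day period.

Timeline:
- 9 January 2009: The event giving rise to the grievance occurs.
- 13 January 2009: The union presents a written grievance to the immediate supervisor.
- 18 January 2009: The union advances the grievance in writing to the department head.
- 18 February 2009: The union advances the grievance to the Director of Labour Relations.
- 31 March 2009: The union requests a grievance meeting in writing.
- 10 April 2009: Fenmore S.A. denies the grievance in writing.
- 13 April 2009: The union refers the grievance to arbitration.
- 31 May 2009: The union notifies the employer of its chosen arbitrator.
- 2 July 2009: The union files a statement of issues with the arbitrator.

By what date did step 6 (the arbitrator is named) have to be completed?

Step 6 runs from 18 February 2009, when the grievance is advanced to the Director. The window is 15–103 days after 18 February 2009; it closes on 1 June 2009.

1 June 2009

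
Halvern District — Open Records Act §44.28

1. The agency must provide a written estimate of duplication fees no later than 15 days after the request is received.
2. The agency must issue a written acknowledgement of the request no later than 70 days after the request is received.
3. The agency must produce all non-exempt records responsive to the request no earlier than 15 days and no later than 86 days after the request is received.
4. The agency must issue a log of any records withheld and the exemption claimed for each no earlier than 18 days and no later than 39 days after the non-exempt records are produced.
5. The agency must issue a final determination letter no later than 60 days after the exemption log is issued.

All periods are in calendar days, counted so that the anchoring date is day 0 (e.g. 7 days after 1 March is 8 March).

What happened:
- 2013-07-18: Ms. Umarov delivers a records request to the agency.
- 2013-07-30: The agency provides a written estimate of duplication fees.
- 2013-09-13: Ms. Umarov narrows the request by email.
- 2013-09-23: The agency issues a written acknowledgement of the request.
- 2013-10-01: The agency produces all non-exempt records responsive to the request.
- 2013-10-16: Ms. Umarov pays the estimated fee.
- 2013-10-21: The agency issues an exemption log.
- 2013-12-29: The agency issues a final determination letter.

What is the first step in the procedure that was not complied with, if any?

Step 5

(1) due by 2013-07-18 + 15 days = 2013-08-02; done 2013-07-30 — timely.
(2) due by 2013-07-18 + 70 days = 2013-09-26; completed 2013-09-23, before the deadline.
(3) the permitted window runs from 2013-07-18 + 15 = 2013-08-02 to 2013-07-18 + 86 = 2013-10-12; 2013-10-01 falls inside that range.
(4) the permitted window runs from 2013-10-01 + 18 = 2013-10-19 to 2013-10-01 + 39 = 2013-11-09; 2013-10-21 falls inside that range.
(5) due by 2013-10-21 + 60 days = 2013-12-20; done 2013-12-29 — 9 days late.
The procedure was therefore not followed at step 5.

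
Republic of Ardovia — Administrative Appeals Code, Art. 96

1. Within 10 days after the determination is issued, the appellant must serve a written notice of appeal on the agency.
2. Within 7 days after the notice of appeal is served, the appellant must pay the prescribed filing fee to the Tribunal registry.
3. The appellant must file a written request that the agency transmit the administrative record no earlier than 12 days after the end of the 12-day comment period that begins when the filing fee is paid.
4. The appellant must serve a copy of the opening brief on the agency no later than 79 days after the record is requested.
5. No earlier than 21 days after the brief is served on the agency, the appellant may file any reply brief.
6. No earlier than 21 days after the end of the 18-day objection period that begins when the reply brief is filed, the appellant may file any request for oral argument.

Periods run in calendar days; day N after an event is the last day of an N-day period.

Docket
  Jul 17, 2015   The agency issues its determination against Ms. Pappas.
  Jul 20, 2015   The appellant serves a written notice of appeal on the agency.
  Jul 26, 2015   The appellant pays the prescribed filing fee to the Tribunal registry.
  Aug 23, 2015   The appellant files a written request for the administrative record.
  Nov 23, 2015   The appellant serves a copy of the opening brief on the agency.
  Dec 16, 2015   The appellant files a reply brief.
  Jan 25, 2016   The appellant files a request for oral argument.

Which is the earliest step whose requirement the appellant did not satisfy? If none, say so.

Step 1: 10 days after Jul 17, 2015 (when the determination is issued) is Jul 27, 2015; Jul 20, 2015 is within that limit.
Step 2: 7 days after Jul 20, 2015 (when the notice of appeal is served) is Jul 27, 2015; Jul 26, 2015 is within that limit.
Step 3: the earliest permitted date is 12 days after Aug 7, 2015 (end of the 12-day comment period, which began when the filing fee is paid on Jul 26, 2015), i.e. Aug 19, 2015; Aug 23, 2015 is on or after that date.
Step 4: 79 days after Aug 23, 2015 (when the record is requested) is Nov 10, 2015; Nov 23, 2015 misses that deadline by 13 days.
No need to go further; step 4 was not satisfied.

Step 4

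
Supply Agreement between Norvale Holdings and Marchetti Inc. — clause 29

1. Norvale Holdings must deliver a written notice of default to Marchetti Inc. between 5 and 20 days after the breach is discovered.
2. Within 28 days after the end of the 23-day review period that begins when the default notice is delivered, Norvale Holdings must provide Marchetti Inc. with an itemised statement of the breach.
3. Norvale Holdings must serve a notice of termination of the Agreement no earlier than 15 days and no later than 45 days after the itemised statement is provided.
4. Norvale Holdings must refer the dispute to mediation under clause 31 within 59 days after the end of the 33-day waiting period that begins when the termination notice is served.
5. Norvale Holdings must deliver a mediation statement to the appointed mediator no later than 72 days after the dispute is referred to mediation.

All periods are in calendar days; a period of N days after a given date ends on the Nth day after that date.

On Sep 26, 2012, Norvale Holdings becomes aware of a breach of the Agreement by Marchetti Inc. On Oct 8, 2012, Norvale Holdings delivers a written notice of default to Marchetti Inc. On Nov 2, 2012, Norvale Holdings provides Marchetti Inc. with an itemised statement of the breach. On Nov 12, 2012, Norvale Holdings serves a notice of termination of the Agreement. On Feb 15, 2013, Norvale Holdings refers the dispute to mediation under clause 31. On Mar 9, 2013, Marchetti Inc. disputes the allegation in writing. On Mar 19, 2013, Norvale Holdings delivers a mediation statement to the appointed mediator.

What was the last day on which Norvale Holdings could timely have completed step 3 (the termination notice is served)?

Step 3 runs from Nov 2, 2012, when the itemised statement is provided. The window is 15–45 days after Nov 2, 2012; it closes on Dec 17, 2012.

Dec 17, 2012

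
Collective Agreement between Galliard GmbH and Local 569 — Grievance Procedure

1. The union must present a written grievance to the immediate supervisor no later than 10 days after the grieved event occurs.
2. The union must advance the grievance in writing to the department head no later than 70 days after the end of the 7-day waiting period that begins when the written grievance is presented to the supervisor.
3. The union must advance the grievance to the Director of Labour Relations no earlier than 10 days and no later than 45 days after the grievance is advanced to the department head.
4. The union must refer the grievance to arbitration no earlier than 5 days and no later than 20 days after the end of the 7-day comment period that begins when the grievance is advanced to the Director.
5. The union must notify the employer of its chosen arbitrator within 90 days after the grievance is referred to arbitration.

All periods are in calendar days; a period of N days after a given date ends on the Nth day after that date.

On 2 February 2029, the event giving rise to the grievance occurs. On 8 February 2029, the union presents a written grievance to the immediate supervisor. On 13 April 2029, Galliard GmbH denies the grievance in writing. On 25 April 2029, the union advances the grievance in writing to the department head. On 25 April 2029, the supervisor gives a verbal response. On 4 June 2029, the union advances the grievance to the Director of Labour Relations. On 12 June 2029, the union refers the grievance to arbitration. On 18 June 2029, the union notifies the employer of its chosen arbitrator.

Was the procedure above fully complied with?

No

Step 1 — counting 10 days from 2 February 2029 (when the grieved event occurs) gives a deadline of 12 February 2029; completed 8 February 2029, before the deadline.
Step 2 — counting 70 days from 15 February 2029 (end of the 7-day waiting period, which began when the written grievance is presented to the supervisor on 8 February 2029) gives a deadline of 26 April 2029; done 25 April 2029 — timely.
Step 3 — 10 and 45 days from 25 April 2029 (when the grievance is advanced to the department head) are 5 May 2029 and 9 June 2029 respectively; 4 June 2029 falls inside that range.
Step 4 — 5 and 20 days from 11 June 2029 (end of the 7-day comment period, which began when the grievance is advanced to the Director on 4 June 2029) are 16 June 2029 and 1 July 2029 respectively; done 12 June 2029 — 4 days before the window opened.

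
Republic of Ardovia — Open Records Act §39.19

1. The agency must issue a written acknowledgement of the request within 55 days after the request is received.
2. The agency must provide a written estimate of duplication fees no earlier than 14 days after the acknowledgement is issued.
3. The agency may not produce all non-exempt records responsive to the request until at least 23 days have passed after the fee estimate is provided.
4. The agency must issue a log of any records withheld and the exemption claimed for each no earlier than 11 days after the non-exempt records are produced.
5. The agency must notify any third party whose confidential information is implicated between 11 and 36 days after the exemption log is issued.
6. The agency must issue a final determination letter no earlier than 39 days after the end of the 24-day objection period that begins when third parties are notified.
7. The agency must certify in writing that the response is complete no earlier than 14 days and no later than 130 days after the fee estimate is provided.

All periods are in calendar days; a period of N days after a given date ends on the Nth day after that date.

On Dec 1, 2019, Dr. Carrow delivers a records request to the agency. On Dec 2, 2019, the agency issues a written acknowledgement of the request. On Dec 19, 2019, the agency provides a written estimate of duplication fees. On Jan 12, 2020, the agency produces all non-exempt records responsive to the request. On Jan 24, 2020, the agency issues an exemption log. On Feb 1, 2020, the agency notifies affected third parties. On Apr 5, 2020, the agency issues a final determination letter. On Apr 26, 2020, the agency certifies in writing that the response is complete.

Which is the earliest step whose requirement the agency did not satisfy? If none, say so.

Step 5

Step 1: 55 days after Dec 1, 2019 (when the request is received) is Jan 25, 2020; Dec 2, 2019 is within that limit.
Step 2: the earliest permitted date is 14 days after Dec 2, 2019 (when the acknowledgement is issued), i.e. Dec 16, 2019; Dec 19, 2019 is on or after that date.
Step 3: the earliest permitted date is 23 days after Dec 19, 2019 (when the fee estimate is provided), i.e. Jan 11, 2020; done Jan 12, 2020, after the minimum wait.
Step 4: the earliest permitted date is 11 days after Jan 12, 2020 (when the non-exempt records are produced), i.e. Jan 23, 2020; done Jan 24, 2020, after the minimum wait.
Step 5: the window is 11–36 days after Jan 24, 2020 (when the exemption log is issued), so Feb 4, 2020 through Feb 29, 2020; Feb 1, 2020 is 3 days too early.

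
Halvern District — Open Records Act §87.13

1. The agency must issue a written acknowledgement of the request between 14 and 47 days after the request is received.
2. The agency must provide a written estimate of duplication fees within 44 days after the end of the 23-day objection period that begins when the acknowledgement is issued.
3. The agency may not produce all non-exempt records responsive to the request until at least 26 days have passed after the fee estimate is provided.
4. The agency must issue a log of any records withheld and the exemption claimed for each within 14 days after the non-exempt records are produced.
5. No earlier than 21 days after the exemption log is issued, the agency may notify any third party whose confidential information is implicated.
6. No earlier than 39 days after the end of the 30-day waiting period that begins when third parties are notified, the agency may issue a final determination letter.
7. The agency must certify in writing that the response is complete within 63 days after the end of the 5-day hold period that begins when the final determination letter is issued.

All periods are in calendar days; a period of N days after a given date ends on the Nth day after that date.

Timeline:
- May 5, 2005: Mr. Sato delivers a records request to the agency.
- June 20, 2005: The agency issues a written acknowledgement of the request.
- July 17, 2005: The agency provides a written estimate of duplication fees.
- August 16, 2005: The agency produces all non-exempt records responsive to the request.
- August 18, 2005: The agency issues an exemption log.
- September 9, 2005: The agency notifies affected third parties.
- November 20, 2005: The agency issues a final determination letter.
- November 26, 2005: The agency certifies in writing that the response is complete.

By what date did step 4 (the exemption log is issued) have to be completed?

August 30, 2005

Step 4 runs from August 16, 2005, when the non-exempt records are produced. 14 days after August 16, 2005 is August 30, 2005.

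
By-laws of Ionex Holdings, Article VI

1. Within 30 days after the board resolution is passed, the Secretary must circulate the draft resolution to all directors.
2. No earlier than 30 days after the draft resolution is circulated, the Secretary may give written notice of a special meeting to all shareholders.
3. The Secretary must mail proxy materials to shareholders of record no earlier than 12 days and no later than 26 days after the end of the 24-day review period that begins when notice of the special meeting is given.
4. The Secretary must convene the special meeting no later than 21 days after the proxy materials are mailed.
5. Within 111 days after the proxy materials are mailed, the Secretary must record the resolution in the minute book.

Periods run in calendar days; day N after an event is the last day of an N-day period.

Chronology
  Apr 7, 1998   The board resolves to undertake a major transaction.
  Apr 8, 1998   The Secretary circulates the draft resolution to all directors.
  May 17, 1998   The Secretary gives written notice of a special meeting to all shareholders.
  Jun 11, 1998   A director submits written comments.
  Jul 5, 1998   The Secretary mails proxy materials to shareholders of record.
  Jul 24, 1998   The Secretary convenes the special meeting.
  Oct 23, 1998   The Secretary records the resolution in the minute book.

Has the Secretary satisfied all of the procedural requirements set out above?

Step 1: 30 days after Apr 7, 1998 (when the board resolution is passed) is May 7, 1998; completed Apr 8, 1998, before the deadline.
Step 2: the earliest permitted date is 30 days after Apr 8, 1998 (when the draft resolution is circulated), i.e. May 8, 1998; done May 17, 1998, after the minimum wait.
Step 3: the window is 12–26 days after Jun 10, 1998 (end of the 24-day review period, which began when notice of the special meeting is given on May 17, 1998), so Jun 22, 1998 through Jul 6, 1998; Jul 5, 1998 falls inside that range.
Step 4: 21 days after Jul 5, 1998 (when the proxy materials are mailed) is Jul 26, 1998; done Jul 24, 1998 — timely.
Step 5: 111 days after Jul 5, 1998 (when the proxy materials are mailed) is Oct 24, 1998; completed Oct 23, 1998, before the deadline.

Yes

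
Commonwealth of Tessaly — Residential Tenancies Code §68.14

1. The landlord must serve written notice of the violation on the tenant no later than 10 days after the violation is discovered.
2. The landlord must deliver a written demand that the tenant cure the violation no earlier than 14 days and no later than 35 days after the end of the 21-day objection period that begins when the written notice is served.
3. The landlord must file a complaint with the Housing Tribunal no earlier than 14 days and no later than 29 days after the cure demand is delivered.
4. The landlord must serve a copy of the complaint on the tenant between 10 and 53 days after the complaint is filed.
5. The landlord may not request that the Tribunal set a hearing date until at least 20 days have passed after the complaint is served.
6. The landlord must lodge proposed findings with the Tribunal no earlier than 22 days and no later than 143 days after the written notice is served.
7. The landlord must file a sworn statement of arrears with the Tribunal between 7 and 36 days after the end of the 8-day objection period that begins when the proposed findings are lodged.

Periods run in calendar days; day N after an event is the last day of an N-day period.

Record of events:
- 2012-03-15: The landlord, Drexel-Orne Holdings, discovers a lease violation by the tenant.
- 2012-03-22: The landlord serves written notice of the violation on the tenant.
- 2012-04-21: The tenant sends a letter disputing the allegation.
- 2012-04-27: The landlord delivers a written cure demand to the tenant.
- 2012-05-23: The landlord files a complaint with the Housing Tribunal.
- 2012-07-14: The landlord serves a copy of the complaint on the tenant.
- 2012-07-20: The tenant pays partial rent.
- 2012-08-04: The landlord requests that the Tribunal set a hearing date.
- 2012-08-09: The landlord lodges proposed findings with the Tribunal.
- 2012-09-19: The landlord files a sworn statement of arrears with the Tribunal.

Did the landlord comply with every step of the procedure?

Yes

Step 1: 10 days after 2012-03-15 (when the violation is discovered) is 2012-03-25; done 2012-03-22 — timely.
Step 2: the window is 14–35 days after 2012-04-12 (end of the 21-day objection period, which began when the written notice is served on 2012-03-22), so 2012-04-26 through 2012-05-17; done 2012-04-27, which is between those dates.
Step 3: the window is 14–29 days after 2012-04-27 (when the cure demand is delivered), so 2012-05-11 through 2012-05-26; done 2012-05-23, which is between those dates.
Step 4: the window is 10–53 days after 2012-05-23 (when the complaint is filed), so 2012-06-02 through 2012-07-15; 2012-07-14 falls inside that range.
Step 5: the earliest permitted date is 20 days after 2012-07-14 (when the complaint is served), i.e. 2012-08-03; done 2012-08-04, after the minimum wait.
Step 6: the window is 22–143 days after 2012-03-22 (when the written notice is served), so 2012-04-13 through 2012-08-12; 2012-08-09 falls inside that range.
Step 7: the window is 7–36 days after 2012-08-17 (end of the 8-day objection period, which began when the proposed findings are lodged on 2012-08-09), so 2012-08-24 through 2012-09-22; done 2012-09-19 — within the window.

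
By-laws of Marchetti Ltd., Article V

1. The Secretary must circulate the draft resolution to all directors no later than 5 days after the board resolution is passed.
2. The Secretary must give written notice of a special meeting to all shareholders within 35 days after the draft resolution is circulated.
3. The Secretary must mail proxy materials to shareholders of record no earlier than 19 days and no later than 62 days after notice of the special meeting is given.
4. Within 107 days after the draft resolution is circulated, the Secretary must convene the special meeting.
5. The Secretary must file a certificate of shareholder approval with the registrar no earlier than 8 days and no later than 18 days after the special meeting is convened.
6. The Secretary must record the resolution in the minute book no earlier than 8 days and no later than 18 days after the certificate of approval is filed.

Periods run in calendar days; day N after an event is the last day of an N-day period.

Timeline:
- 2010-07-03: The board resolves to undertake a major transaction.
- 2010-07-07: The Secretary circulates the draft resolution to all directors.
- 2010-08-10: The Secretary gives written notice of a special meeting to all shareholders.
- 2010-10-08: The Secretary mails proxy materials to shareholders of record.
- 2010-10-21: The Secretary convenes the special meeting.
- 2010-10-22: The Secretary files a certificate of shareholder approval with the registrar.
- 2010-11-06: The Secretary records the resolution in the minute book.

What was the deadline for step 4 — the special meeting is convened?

Step 4 runs from 2010-07-07, when the draft resolution is circulated. 107 days after 2010-07-07 is 2010-10-22.

2010-10-22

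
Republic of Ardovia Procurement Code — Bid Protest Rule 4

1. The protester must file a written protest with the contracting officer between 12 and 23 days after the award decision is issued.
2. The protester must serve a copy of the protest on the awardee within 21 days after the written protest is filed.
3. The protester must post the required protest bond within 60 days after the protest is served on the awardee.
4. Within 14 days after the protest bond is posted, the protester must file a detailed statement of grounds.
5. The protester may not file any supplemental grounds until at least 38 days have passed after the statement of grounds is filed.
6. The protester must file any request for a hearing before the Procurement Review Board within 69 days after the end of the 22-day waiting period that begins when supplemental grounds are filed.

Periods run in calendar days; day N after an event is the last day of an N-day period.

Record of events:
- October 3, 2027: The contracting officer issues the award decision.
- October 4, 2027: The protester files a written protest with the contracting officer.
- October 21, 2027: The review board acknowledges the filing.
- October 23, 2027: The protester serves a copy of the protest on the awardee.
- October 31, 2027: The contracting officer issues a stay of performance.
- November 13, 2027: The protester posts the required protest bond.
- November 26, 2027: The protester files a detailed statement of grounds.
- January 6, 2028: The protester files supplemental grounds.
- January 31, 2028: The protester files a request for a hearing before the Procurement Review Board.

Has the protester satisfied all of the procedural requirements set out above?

Step 1 — 12 and 23 days from October 3, 2027 (when the award decision is issued) are October 15, 2027 and October 26, 2027 respectively; done October 4, 2027 — 11 days before the window opened.

No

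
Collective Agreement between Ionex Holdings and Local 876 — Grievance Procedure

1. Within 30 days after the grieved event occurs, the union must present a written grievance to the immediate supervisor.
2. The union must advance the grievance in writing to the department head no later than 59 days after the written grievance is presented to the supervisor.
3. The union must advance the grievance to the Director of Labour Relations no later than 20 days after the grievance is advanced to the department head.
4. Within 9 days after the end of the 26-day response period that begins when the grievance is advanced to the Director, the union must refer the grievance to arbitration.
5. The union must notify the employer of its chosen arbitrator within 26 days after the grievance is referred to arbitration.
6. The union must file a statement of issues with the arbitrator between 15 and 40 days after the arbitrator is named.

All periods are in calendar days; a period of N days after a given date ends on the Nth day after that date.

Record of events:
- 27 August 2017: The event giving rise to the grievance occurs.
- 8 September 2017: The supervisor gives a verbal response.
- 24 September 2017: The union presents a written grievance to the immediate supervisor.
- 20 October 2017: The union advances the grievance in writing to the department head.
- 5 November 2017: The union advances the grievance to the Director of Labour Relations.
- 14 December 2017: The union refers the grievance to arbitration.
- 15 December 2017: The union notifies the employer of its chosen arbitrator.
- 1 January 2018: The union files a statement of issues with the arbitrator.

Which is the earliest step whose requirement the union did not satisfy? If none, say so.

Step 4

Step 1 — counting 30 days from 27 August 2017 (when the grieved event occurs) gives a deadline of 26 September 2017; completed 24 September 2017, before the deadline.
Step 2 — counting 59 days from 24 September 2017 (when the written grievance is presented to the supervisor) gives a deadline of 22 November 2017; completed 20 October 2017, before the deadline.
Step 3 — counting 20 days from 20 October 2017 (when the grievance is advanced to the department head) gives a deadline of 9 November 2017; completed 5 November 2017, before the deadline.
Step 4 — counting 9 days from 1 December 2017 (end of the 26-day response period, which began when the grievance is advanced to the Director on 5 November 2017) gives a deadline of 10 December 2017; not done until 14 December 2017, 4 days after the deadline.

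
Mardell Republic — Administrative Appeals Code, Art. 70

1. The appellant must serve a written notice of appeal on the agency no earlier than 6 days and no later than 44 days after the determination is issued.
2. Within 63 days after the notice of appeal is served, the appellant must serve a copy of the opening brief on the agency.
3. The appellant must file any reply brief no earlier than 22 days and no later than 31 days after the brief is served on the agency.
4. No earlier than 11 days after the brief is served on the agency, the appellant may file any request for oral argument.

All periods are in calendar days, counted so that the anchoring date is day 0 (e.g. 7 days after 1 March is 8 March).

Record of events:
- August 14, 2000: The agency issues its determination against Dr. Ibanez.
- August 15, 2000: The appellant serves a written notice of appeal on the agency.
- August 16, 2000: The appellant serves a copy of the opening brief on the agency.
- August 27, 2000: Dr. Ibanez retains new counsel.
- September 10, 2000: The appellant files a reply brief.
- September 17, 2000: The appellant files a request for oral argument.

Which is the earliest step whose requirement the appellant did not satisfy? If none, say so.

Step 1

(1) the permitted window runs from August 14, 2000 + 6 = August 20, 2000 to August 14, 2000 + 44 = September 27, 2000; done August 15, 2000 — 5 days before the window opened.
No need to go further; step 1 was not satisfied.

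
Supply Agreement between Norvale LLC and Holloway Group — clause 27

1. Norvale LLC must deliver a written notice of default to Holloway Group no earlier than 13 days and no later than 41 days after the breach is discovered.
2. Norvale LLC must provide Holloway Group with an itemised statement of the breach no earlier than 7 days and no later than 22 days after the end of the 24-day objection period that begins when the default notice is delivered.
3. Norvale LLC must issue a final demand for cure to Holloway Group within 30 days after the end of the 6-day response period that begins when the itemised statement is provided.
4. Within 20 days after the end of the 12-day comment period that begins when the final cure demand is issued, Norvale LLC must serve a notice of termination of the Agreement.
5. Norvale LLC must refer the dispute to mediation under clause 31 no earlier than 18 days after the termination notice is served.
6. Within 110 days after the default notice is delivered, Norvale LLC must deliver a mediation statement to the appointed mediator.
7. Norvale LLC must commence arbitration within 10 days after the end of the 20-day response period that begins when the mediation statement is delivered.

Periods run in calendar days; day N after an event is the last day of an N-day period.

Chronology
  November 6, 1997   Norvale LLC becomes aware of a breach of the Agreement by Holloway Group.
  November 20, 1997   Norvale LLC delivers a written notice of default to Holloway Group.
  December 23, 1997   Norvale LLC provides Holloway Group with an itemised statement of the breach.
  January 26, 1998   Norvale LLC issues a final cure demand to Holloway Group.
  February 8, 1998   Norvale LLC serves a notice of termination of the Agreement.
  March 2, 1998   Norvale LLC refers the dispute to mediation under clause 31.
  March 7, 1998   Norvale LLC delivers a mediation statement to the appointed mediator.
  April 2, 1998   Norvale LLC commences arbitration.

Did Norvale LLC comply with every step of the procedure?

Step 1: the window is 13–41 days after November 6, 1997 (when the breach is discovered), so November 19, 1997 through December 17, 1997; November 20, 1997 falls inside that range.
Step 2: the window is 7–22 days after December 14, 1997 (end of the 24-day objection period, which began when the default notice is delivered on November 20, 1997), so December 21, 1997 through January 5, 1998; December 23, 1997 falls inside that range.
Step 3: 30 days after December 29, 1997 (end of the 6-day response period, which began when the itemised statement is provided on December 23, 1997) is January 28, 1998; completed January 26, 1998, before the deadline.
Step 4: 20 days after February 7, 1998 (end of the 12-day comment period, which began when the final cure demand is issued on January 26, 1998) is February 27, 1998; completed February 8, 1998, before the deadline.
Step 5: the earliest permitted date is 18 days after February 8, 1998 (when the termination notice is served), i.e. February 26, 1998; done March 2, 1998 — permitted.
Step 6: 110 days after November 20, 1997 (when the default notice is delivered) is March 10, 1998; March 7, 1998 is within that limit.
Step 7: 10 days after March 27, 1998 (end of the 20-day response period, which began when the mediation statement is delivered on March 7, 1998) is April 6, 1998; completed April 2, 1998, before the deadline.

Yes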